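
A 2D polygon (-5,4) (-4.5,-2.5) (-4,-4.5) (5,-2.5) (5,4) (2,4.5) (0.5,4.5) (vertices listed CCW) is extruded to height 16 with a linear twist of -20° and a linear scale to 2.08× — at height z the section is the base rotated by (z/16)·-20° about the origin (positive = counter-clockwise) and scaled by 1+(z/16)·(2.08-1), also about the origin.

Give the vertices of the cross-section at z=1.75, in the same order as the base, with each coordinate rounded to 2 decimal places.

t = z/height = 1.75/16 = 0.109375
s = 1 + (scale-1)·z/height = 1 + (2.08-1)·1.75/16 = 1.118125
θ = twist·z/height = -20°·1.75/16 = -2.1875° = -0.038179 rad
cos θ = 0.999271, sin θ = -0.038170 (intermediates below are computed at full precision and shown rounded to 5 d.p.)
v1: (-5,4) → rotate → (-4.84368,4.18793) → ×s → (-5.41584,4.68263) → (-5.42,4.68)
v2: (-4.5,-2.5) → rotate → (-4.59215,-2.32641) → ×s → (-5.13459,-2.60122) → (-5.13,-2.60)
v3: (-4,-4.5) → rotate → (-4.16885,-4.34404) → ×s → (-4.66129,-4.85718) → (-4.66,-4.86)
v4: (5,-2.5) → rotate → (4.90093,-2.68903) → ×s → (5.47985,-3.00667) → (5.48,-3.01)
v5: (5,4) → rotate → (5.14904,3.80624) → ×s → (5.75727,4.25585) → (5.76,4.26)
v6: (2,4.5) → rotate → (2.17031,4.42038) → ×s → (2.42667,4.94254) → (2.43,4.94)
v7: (0.5,4.5) → rotate → (0.67140,4.47764) → ×s → (0.75071,5.00656) → (0.75,5.01)

Cross-section at z=1.75: (-5.42,4.68) (-5.13,-2.60) (-4.66,-4.86) (5.48,-3.01) (5.76,4.26) (2.43,4.94) (0.75,5.01)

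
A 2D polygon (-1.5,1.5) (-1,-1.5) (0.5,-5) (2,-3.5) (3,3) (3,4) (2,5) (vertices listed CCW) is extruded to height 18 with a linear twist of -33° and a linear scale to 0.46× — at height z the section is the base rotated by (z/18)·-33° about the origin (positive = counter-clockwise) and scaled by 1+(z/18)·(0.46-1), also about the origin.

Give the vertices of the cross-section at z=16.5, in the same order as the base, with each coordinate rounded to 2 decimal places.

t = z/height = 16.5/18 = 0.916667
s = 1 + (scale-1)·z/height = 1 + (0.46-1)·16.5/18 = 0.505000
θ = twist·z/height = -33°·16.5/18 = -30.2500° = -0.527962 rad
cos θ = 0.863836, sin θ = -0.503774 (intermediates below are computed at full precision and shown rounded to 5 d.p.)
v1: (-1.5,1.5) → rotate → (-0.54009,2.05141) → ×s → (-0.27275,1.03596) → (-0.27,1.04)
v2: (-1,-1.5) → rotate → (-1.61950,-0.79198) → ×s → (-0.81785,-0.39995) → (-0.82,-0.40)
v3: (0.5,-5) → rotate → (-2.08695,-4.57106) → ×s → (-1.05391,-2.30839) → (-1.05,-2.31)
v4: (2,-3.5) → rotate → (-0.03554,-4.03097) → ×s → (-0.01795,-2.03564) → (-0.02,-2.04)
v5: (3,3) → rotate → (4.10283,1.08018) → ×s → (2.07193,0.54549) → (2.07,0.55)
v6: (3,4) → rotate → (4.60660,1.94402) → ×s → (2.32633,0.98173) → (2.33,0.98)
v7: (2,5) → rotate → (4.24654,3.31163) → ×s → (2.14450,1.67237) → (2.14,1.67)

Cross-section at z=16.5: (-0.27,1.04) (-0.82,-0.40) (-1.05,-2.31) (-0.02,-2.04) (2.07,0.55) (2.33,0.98) (2.14,1.67)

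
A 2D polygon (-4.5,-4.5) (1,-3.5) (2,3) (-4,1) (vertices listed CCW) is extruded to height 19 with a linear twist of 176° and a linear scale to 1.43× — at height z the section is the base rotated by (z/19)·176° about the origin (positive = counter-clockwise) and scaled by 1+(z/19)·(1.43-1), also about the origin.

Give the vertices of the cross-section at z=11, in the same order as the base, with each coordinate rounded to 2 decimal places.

t = z/height = 11/19 = 0.578947
s = 1 + (scale-1)·z/height = 1 + (1.43-1)·11/19 = 1.248947
θ = twist·z/height = 176°·11/19 = 101.8947° = 1.778399 rad
cos θ = -0.206114, sin θ = 0.978528 (intermediates below are computed at full precision and shown rounded to 5 d.p.)
v1: (-4.5,-4.5) → rotate → (5.33089,-3.47586) → ×s → (6.65800,-4.34117) → (6.66,-4.34)
v2: (1,-3.5) → rotate → (3.21873,1.69993) → ×s → (4.02003,2.12312) → (4.02,2.12)
v3: (2,3) → rotate → (-3.34781,1.33871) → ×s → (-4.18124,1.67198) → (-4.18,1.67)
v4: (-4,1) → rotate → (-0.15407,-4.12023) → ×s → (-0.19243,-5.14595) → (-0.19,-5.15)

Cross-section at z=11: (6.66,-4.34) (4.02,2.12) (-4.18,1.67) (-0.19,-5.15)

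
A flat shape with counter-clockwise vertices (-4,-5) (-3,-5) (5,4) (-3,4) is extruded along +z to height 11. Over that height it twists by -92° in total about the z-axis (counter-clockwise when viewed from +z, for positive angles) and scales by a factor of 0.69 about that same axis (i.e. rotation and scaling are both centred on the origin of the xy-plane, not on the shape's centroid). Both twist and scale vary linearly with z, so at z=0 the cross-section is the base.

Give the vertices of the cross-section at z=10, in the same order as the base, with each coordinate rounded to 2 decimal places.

Cross-section at z=10: (-3.89,2.46) (-3.81,1.74) (3.25,-3.25) (2.62,2.46)

t = z/height = 10/11 = 0.909091
s = 1 + (scale-1)·z/height = 1 + (0.69-1)·10/11 = 0.718182
θ = twist·z/height = -92°·10/11 = -83.6364° = -1.459730 rad
cos θ = 0.110838, sin θ = -0.993838 (intermediates below are computed at full precision and shown rounded to 5 d.p.)
v1: (-4,-5) → rotate → (-5.41255,3.42116) → ×s → (-3.88719,2.45702) → (-3.89,2.46)
v2: (-3,-5) → rotate → (-5.30171,2.42732) → ×s → (-3.80759,1.74326) → (-3.81,1.74)
v3: (5,4) → rotate → (4.52954,-4.52584) → ×s → (3.25304,-3.25038) → (3.25,-3.25)
v4: (-3,4) → rotate → (3.64284,3.42487) → ×s → (2.61622,2.45968) → (2.62,2.46)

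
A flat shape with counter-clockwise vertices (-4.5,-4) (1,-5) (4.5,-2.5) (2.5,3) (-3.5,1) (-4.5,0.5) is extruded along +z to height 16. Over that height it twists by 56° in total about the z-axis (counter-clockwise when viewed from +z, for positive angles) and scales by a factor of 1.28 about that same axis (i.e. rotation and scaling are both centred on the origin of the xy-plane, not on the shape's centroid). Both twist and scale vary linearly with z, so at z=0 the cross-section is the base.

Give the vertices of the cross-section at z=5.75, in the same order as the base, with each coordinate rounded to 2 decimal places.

Cross-section at z=5.75: (-3.14,-5.84) (2.93,-4.79) (5.60,-0.88) (1.45,4.05) (-4.00,-0.29) (-4.84,-1.19)

t = z/height = 5.75/16 = 0.359375
s = 1 + (scale-1)·z/height = 1 + (1.28-1)·5.75/16 = 1.100625
θ = twist·z/height = 56°·5.75/16 = 20.1250° = 0.351248 rad
cos θ = 0.938944, sin θ = 0.344069 (intermediates below are computed at full precision and shown rounded to 5 d.p.)
v1: (-4.5,-4) → rotate → (-2.84897,-5.30409) → ×s → (-3.13565,-5.83781) → (-3.14,-5.84)
v2: (1,-5) → rotate → (2.65929,-4.35065) → ×s → (2.92688,-4.78844) → (2.93,-4.79)
v3: (4.5,-2.5) → rotate → (5.08542,-0.79905) → ×s → (5.59714,-0.87945) → (5.60,-0.88)
v4: (2.5,3) → rotate → (1.31515,3.67701) → ×s → (1.44749,4.04700) → (1.45,4.05)
v5: (-3.5,1) → rotate → (-3.63037,-0.26530) → ×s → (-3.99568,-0.29199) → (-4.00,-0.29)
v6: (-4.5,0.5) → rotate → (-4.39728,-1.07884) → ×s → (-4.83976,-1.18740) → (-4.84,-1.19)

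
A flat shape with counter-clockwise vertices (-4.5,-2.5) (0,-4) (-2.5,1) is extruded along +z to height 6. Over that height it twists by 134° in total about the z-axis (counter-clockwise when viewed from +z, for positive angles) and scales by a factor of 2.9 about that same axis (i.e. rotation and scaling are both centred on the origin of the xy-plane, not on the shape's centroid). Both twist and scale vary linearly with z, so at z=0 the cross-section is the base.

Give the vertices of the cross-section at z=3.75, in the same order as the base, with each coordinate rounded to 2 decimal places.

t = z/height = 3.75/6 = 0.625
s = 1 + (scale-1)·z/height = 1 + (2.9-1)·3.75/6 = 2.187500
θ = twist·z/height = 134°·3.75/6 = 83.7500° = 1.461713 rad
cos θ = 0.108867, sin θ = 0.994056 (intermediates below are computed at full precision and shown rounded to 5 d.p.)
v1: (-4.5,-2.5) → rotate → (1.99524,-4.74542) → ×s → (4.36459,-10.38061) → (4.36,-10.38)
v2: (0,-4) → rotate → (3.97623,-0.43547) → ×s → (8.69799,-0.95259) → (8.70,-0.95)
v3: (-2.5,1) → rotate → (-1.26622,-2.37627) → ×s → (-2.76986,-5.19810) → (-2.77,-5.20)

Cross-section at z=3.75: (4.36,-10.38) (8.70,-0.95) (-2.77,-5.20)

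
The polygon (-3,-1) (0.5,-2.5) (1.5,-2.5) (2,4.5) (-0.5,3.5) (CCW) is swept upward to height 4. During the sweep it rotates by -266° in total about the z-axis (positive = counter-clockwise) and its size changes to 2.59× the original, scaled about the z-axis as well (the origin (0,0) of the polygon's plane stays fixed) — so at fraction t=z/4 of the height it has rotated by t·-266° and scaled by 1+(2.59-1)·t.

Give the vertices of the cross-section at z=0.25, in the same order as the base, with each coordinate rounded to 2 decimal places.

Cross-section at z=0.25: (-3.47,-0.11) (-0.26,-2.79) (0.79,-3.11) (3.52,4.11) (0.57,3.84)

t = z/height = 0.25/4 = 0.0625
s = 1 + (scale-1)·z/height = 1 + (2.59-1)·0.25/4 = 1.099375
θ = twist·z/height = -266°·0.25/4 = -16.6250° = -0.290161 rad
cos θ = 0.958198, sin θ = -0.286106 (intermediates below are computed at full precision and shown rounded to 5 d.p.)
v1: (-3,-1) → rotate → (-3.16070,-0.09988) → ×s → (-3.47479,-0.10980) → (-3.47,-0.11)
v2: (0.5,-2.5) → rotate → (-0.23617,-2.53855) → ×s → (-0.25964,-2.79082) → (-0.26,-2.79)
v3: (1.5,-2.5) → rotate → (0.72203,-2.82465) → ×s → (0.79378,-3.10535) → (0.79,-3.11)
v4: (2,4.5) → rotate → (3.20387,3.73968) → ×s → (3.52226,4.11131) → (3.52,4.11)
v5: (-0.5,3.5) → rotate → (0.52227,3.49675) → ×s → (0.57417,3.84423) → (0.57,3.84)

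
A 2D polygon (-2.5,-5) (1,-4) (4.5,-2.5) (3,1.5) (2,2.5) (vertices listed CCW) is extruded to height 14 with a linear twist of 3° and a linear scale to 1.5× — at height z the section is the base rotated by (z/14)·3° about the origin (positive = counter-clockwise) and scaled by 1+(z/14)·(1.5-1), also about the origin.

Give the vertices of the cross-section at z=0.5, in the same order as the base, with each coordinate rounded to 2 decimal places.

t = z/height = 0.5/14 = 0.0357143
s = 1 + (scale-1)·z/height = 1 + (1.5-1)·0.5/14 = 1.017857
θ = twist·z/height = 3°·0.5/14 = 0.1071° = 0.001870 rad
cos θ = 0.999998, sin θ = 0.001870 (intermediates below are computed at full precision and shown rounded to 5 d.p.)
v1: (-2.5,-5) → rotate → (-2.49065,-5.00467) → ×s → (-2.53512,-5.09404) → (-2.54,-5.09)
v2: (1,-4) → rotate → (1.00748,-3.99812) → ×s → (1.02547,-4.06952) → (1.03,-4.07)
v3: (4.5,-2.5) → rotate → (4.50467,-2.49158) → ×s → (4.58511,-2.53607) → (4.59,-2.54)
v4: (3,1.5) → rotate → (2.99719,1.50561) → ×s → (3.05071,1.53249) → (3.05,1.53)
v5: (2,2.5) → rotate → (1.99532,2.50374) → ×s → (2.03095,2.54845) → (2.03,2.55)

Cross-section at z=0.5: (-2.54,-5.09) (1.03,-4.07) (4.59,-2.54) (3.05,1.53) (2.03,2.55)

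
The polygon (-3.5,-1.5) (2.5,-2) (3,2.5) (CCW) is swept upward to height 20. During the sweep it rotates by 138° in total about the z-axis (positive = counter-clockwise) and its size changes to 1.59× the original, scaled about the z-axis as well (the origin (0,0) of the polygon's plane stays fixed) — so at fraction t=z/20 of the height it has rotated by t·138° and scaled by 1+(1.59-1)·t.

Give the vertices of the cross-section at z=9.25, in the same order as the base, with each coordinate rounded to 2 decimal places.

t = z/height = 9.25/20 = 0.4625
s = 1 + (scale-1)·z/height = 1 + (1.59-1)·9.25/20 = 1.272875
θ = twist·z/height = 138°·9.25/20 = 63.8250° = 1.113956 rad
cos θ = 0.441114, sin θ = 0.897451 (intermediates below are computed at full precision and shown rounded to 5 d.p.)
v1: (-3.5,-1.5) → rotate → (-0.19772,-3.80275) → ×s → (-0.25168,-4.84043) → (-0.25,-4.84)
v2: (2.5,-2) → rotate → (2.89769,1.36140) → ×s → (3.68839,1.73289) → (3.69,1.73)
v3: (3,2.5) → rotate → (-0.92028,3.79514) → ×s → (-1.17141,4.83074) → (-1.17,4.83)

Cross-section at z=9.25: (-0.25,-4.84) (3.69,1.73) (-1.17,4.83)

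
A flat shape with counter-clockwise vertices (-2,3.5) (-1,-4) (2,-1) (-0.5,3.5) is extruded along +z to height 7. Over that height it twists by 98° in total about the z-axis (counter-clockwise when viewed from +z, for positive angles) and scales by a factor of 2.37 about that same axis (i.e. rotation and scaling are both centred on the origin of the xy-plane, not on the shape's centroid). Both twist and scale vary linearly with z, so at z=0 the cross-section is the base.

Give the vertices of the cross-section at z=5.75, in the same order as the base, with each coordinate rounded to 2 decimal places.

Cross-section at z=5.75: (-8.04,-2.96) (8.03,-3.50) (2.80,3.84) (-7.51,0.18)

t = z/height = 5.75/7 = 0.821429
s = 1 + (scale-1)·z/height = 1 + (2.37-1)·5.75/7 = 2.125357
θ = twist·z/height = 98°·5.75/7 = 80.5000° = 1.404990 rad
cos θ = 0.165048, sin θ = 0.986286 (intermediates below are computed at full precision and shown rounded to 5 d.p.)
v1: (-2,3.5) → rotate → (-3.78209,-1.39490) → ×s → (-8.03830,-2.96467) → (-8.04,-2.96)
v2: (-1,-4) → rotate → (3.78009,-1.64648) → ×s → (8.03405,-3.49935) → (8.03,-3.50)
v3: (2,-1) → rotate → (1.31638,1.80752) → ×s → (2.79778,3.84163) → (2.80,3.84)
v4: (-0.5,3.5) → rotate → (-3.53452,0.08452) → ×s → (-7.51212,0.17964) → (-7.51,0.18)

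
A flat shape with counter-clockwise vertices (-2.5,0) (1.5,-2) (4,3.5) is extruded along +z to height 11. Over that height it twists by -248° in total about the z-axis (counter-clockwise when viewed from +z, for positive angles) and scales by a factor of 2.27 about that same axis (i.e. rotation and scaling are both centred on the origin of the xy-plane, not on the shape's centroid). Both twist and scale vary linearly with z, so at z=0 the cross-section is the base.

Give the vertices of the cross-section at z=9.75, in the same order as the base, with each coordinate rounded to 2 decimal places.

t = z/height = 9.75/11 = 0.886364
s = 1 + (scale-1)·z/height = 1 + (2.27-1)·9.75/11 = 2.125682
θ = twist·z/height = -248°·9.75/11 = -219.8182° = -3.836551 rad
cos θ = -0.768080, sin θ = 0.640353 (intermediates below are computed at full precision and shown rounded to 5 d.p.)
v1: (-2.5,0) → rotate → (1.92020,-1.60088) → ×s → (4.08174,-3.40297) → (4.08,-3.40)
v2: (1.5,-2) → rotate → (0.12859,2.49669) → ×s → (0.27333,5.30717) → (0.27,5.31)
v3: (4,3.5) → rotate → (-5.31356,-0.12687) → ×s → (-11.29493,-0.26968) → (-11.29,-0.27)

Cross-section at z=9.75: (4.08,-3.40) (0.27,5.31) (-11.29,-0.27)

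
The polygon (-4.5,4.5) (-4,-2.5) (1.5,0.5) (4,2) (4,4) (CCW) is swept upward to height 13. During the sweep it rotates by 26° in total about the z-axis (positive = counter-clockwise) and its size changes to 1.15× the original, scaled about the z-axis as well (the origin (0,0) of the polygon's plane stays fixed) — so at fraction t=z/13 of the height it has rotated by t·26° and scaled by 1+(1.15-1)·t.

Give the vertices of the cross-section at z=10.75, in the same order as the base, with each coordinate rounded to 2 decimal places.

t = z/height = 10.75/13 = 0.826923
s = 1 + (scale-1)·z/height = 1 + (1.15-1)·10.75/13 = 1.124038
θ = twist·z/height = 26°·10.75/13 = 21.5000° = 0.375246 rad
cos θ = 0.930418, sin θ = 0.366501 (intermediates below are computed at full precision and shown rounded to 5 d.p.)
v1: (-4.5,4.5) → rotate → (-5.83613,2.53762) → ×s → (-6.56004,2.85239) → (-6.56,2.85)
v2: (-4,-2.5) → rotate → (-2.80542,-3.79205) → ×s → (-3.15340,-4.26241) → (-3.15,-4.26)
v3: (1.5,0.5) → rotate → (1.21238,1.01496) → ×s → (1.36276,1.14085) → (1.36,1.14)
v4: (4,2) → rotate → (2.98867,3.32684) → ×s → (3.35938,3.73950) → (3.36,3.74)
v5: (4,4) → rotate → (2.25567,5.18768) → ×s → (2.53545,5.83115) → (2.54,5.83)

Cross-section at z=10.75: (-6.56,2.85) (-3.15,-4.26) (1.36,1.14) (3.36,3.74) (2.54,5.83)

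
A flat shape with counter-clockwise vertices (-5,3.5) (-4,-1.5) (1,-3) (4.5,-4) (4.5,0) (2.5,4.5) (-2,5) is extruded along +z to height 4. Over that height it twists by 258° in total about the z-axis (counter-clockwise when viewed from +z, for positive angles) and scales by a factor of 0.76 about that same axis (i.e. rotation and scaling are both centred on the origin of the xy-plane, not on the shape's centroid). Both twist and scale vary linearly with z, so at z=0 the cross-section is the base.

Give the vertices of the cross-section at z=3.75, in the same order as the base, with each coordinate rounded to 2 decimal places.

Cross-section at z=3.75: (4.22,2.14) (0.44,3.28) (-2.42,0.41) (-4.38,-1.61) (-1.64,-3.08) (2.16,-3.35) (4.15,-0.46)

t = z/height = 3.75/4 = 0.9375
s = 1 + (scale-1)·z/height = 1 + (0.76-1)·3.75/4 = 0.775000
θ = twist·z/height = 258°·3.75/4 = 241.8750° = 4.221515 rad
cos θ = -0.471397, sin θ = -0.881921 (intermediates below are computed at full precision and shown rounded to 5 d.p.)
v1: (-5,3.5) → rotate → (5.44371,2.75972) → ×s → (4.21887,2.13878) → (4.22,2.14)
v2: (-4,-1.5) → rotate → (0.56271,4.23478) → ×s → (0.43610,3.28195) → (0.44,3.28)
v3: (1,-3) → rotate → (-3.11716,0.53227) → ×s → (-2.41580,0.41251) → (-2.42,0.41)
v4: (4.5,-4) → rotate → (-5.64897,-2.08306) → ×s → (-4.37795,-1.61437) → (-4.38,-1.61)
v5: (4.5,0) → rotate → (-2.12129,-3.96865) → ×s → (-1.64400,-3.07570) → (-1.64,-3.08)
v6: (2.5,4.5) → rotate → (2.79015,-4.32609) → ×s → (2.16237,-3.35272) → (2.16,-3.35)
v7: (-2,5) → rotate → (5.35240,-0.59314) → ×s → (4.14811,-0.45968) → (4.15,-0.46)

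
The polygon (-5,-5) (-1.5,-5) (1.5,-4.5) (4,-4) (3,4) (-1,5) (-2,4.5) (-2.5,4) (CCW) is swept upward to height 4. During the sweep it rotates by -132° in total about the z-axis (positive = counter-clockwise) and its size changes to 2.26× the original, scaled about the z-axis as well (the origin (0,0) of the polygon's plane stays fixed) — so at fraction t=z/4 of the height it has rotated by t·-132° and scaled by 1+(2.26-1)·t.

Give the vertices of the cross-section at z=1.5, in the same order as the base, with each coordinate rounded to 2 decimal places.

Cross-section at z=1.5: (-10.38,0.82) (-7.03,-3.10) (-3.60,-5.98) (-0.65,-8.30) (7.35,0.47) (4.64,5.90) (3.13,6.54) (2.09,6.62)

t = z/height = 1.5/4 = 0.375
s = 1 + (scale-1)·z/height = 1 + (2.26-1)·1.5/4 = 1.472500
θ = twist·z/height = -132°·1.5/4 = -49.5000° = -0.863938 rad
cos θ = 0.649448, sin θ = -0.760406 (intermediates below are computed at full precision and shown rounded to 5 d.p.)
v1: (-5,-5) → rotate → (-7.04927,0.55479) → ×s → (-10.38005,0.81693) → (-10.38,0.82)
v2: (-1.5,-5) → rotate → (-4.77620,-2.10663) → ×s → (-7.03296,-3.10201) → (-7.03,-3.10)
v3: (1.5,-4.5) → rotate → (-2.44765,-4.06313) → ×s → (-3.60417,-5.98295) → (-3.60,-5.98)
v4: (4,-4) → rotate → (-0.44383,-5.63942) → ×s → (-0.65354,-8.30404) → (-0.65,-8.30)
v5: (3,4) → rotate → (4.98997,0.31657) → ×s → (7.34773,0.46616) → (7.35,0.47)
v6: (-1,5) → rotate → (3.15258,4.00765) → ×s → (4.64218,5.90126) → (4.64,5.90)
v7: (-2,4.5) → rotate → (2.12293,4.44333) → ×s → (3.12602,6.54280) → (3.13,6.54)
v8: (-2.5,4) → rotate → (1.41800,4.49881) → ×s → (2.08801,6.62449) → (2.09,6.62)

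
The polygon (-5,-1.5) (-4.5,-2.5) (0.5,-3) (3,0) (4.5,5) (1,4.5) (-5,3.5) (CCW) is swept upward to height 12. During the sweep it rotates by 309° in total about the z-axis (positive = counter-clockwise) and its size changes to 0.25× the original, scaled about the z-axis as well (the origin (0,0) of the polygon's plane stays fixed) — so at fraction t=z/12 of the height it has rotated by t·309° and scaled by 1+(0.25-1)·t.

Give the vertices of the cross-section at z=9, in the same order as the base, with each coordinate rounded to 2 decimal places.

Cross-section at z=9: (0.84,2.12) (0.36,2.22) (-1.17,0.64) (-0.81,-1.03) (0.50,-2.90) (1.28,-1.56) (2.56,0.77)

t = z/height = 9/12 = 0.75
s = 1 + (scale-1)·z/height = 1 + (0.25-1)·9/12 = 0.437500
θ = twist·z/height = 309°·9/12 = 231.7500° = 4.044801 rad
cos θ = -0.619094, sin θ = -0.785317 (intermediates below are computed at full precision and shown rounded to 5 d.p.)
v1: (-5,-1.5) → rotate → (1.91749,4.85523) → ×s → (0.83890,2.12416) → (0.84,2.12)
v2: (-4.5,-2.5) → rotate → (0.82263,5.08166) → ×s → (0.35990,2.22323) → (0.36,2.22)
v3: (0.5,-3) → rotate → (-2.66550,1.46462) → ×s → (-1.16616,0.64077) → (-1.17,0.64)
v4: (3,0) → rotate → (-1.85728,-2.35595) → ×s → (-0.81256,-1.03073) → (-0.81,-1.03)
v5: (4.5,5) → rotate → (1.14066,-6.62940) → ×s → (0.49904,-2.90036) → (0.50,-2.90)
v6: (1,4.5) → rotate → (2.91483,-3.57124) → ×s → (1.27524,-1.56242) → (1.28,-1.56)
v7: (-5,3.5) → rotate → (5.84408,1.75976) → ×s → (2.55678,0.76989) → (2.56,0.77)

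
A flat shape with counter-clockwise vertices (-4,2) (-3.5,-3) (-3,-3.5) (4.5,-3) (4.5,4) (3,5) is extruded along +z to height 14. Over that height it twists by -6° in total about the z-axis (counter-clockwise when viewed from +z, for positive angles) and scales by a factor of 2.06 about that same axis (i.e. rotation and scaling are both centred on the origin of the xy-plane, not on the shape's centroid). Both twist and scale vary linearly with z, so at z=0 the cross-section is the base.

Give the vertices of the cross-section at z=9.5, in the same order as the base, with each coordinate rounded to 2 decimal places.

Cross-section at z=9.5: (-6.62,3.92) (-6.37,-4.72) (-5.57,-5.64) (7.35,-5.69) (8.21,6.31) (5.76,8.21)

t = z/height = 9.5/14 = 0.678571
s = 1 + (scale-1)·z/height = 1 + (2.06-1)·9.5/14 = 1.719286
θ = twist·z/height = -6°·9.5/14 = -4.0714° = -0.071060 rad
cos θ = 0.997476, sin θ = -0.071000 (intermediates below are computed at full precision and shown rounded to 5 d.p.)
v1: (-4,2) → rotate → (-3.84791,2.27895) → ×s → (-6.61565,3.91817) → (-6.62,3.92)
v2: (-3.5,-3) → rotate → (-3.70417,-2.74393) → ×s → (-6.36852,-4.71760) → (-6.37,-4.72)
v3: (-3,-3.5) → rotate → (-3.24093,-3.27817) → ×s → (-5.57208,-5.63611) → (-5.57,-5.64)
v4: (4.5,-3) → rotate → (4.27564,-3.31193) → ×s → (7.35105,-5.69415) → (7.35,-5.69)
v5: (4.5,4) → rotate → (4.77264,3.67041) → ×s → (8.20554,6.31047) → (8.21,6.31)
v6: (3,5) → rotate → (3.34743,4.77438) → ×s → (5.75519,8.20853) → (5.76,8.21)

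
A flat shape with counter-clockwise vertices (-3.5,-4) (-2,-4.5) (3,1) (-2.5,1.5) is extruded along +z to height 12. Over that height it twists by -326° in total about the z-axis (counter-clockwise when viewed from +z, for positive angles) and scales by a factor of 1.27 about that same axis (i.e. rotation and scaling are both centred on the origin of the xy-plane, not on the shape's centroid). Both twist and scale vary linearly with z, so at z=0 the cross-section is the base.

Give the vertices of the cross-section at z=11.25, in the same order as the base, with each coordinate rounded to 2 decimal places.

Cross-section at z=11.25: (1.52,-6.48) (3.12,-5.32) (1.17,3.79) (-3.35,-1.45)

t = z/height = 11.25/12 = 0.9375
s = 1 + (scale-1)·z/height = 1 + (1.27-1)·11.25/12 = 1.253125
θ = twist·z/height = -326°·11.25/12 = -305.6250° = -5.334163 rad
cos θ = 0.582478, sin θ = 0.812847 (intermediates below are computed at full precision and shown rounded to 5 d.p.)
v1: (-3.5,-4) → rotate → (1.21271,-5.17487) → ×s → (1.51968,-6.48476) → (1.52,-6.48)
v2: (-2,-4.5) → rotate → (2.49285,-4.24684) → ×s → (3.12386,-5.32183) → (3.12,-5.32)
v3: (3,1) → rotate → (0.93459,3.02102) → ×s → (1.17115,3.78571) → (1.17,3.79)
v4: (-2.5,1.5) → rotate → (-2.67546,-1.15840) → ×s → (-3.35269,-1.45162) → (-3.35,-1.45)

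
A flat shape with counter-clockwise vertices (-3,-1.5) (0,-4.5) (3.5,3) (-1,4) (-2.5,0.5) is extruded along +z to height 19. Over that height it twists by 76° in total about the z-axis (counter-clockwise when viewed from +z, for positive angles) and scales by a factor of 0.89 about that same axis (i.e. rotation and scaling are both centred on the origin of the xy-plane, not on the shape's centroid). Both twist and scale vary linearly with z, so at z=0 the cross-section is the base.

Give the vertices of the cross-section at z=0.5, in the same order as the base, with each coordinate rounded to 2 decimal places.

t = z/height = 0.5/19 = 0.0263158
s = 1 + (scale-1)·z/height = 1 + (0.89-1)·0.5/19 = 0.997105
θ = twist·z/height = 76°·0.5/19 = 2.0000° = 0.034907 rad
cos θ = 0.999391, sin θ = 0.034899 (intermediates below are computed at full precision and shown rounded to 5 d.p.)
v1: (-3,-1.5) → rotate → (-2.94582,-1.60378) → ×s → (-2.93730,-1.59914) → (-2.94,-1.60)
v2: (0,-4.5) → rotate → (0.15705,-4.49726) → ×s → (0.15659,-4.48424) → (0.16,-4.48)
v3: (3.5,3) → rotate → (3.39317,3.12032) → ×s → (3.38335,3.11129) → (3.38,3.11)
v4: (-1,4) → rotate → (-1.13899,3.96266) → ×s → (-1.13569,3.95119) → (-1.14,3.95)
v5: (-2.5,0.5) → rotate → (-2.51593,0.41245) → ×s → (-2.50864,0.41125) → (-2.51,0.41)

Cross-section at z=0.5: (-2.94,-1.60) (0.16,-4.48) (3.38,3.11) (-1.14,3.95) (-2.51,0.41)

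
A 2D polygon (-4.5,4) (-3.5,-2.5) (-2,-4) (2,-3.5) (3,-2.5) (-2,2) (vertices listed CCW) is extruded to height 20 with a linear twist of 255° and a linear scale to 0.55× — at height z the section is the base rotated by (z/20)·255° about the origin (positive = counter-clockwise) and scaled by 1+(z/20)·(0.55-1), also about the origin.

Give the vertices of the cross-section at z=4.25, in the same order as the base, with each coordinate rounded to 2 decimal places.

t = z/height = 4.25/20 = 0.2125
s = 1 + (scale-1)·z/height = 1 + (0.55-1)·4.25/20 = 0.904375
θ = twist·z/height = 255°·4.25/20 = 54.1875° = 0.945750 rad
cos θ = 0.585135, sin θ = 0.810936 (intermediates below are computed at full precision and shown rounded to 5 d.p.)
v1: (-4.5,4) → rotate → (-5.87685,-1.30867) → ×s → (-5.31488,-1.18353) → (-5.31,-1.18)
v2: (-3.5,-2.5) → rotate → (-0.02063,-4.30111) → ×s → (-0.01866,-3.88982) → (-0.02,-3.89)
v3: (-2,-4) → rotate → (2.07348,-3.96241) → ×s → (1.87520,-3.58351) → (1.88,-3.58)
v4: (2,-3.5) → rotate → (4.00855,-0.42610) → ×s → (3.62523,-0.38535) → (3.63,-0.39)
v5: (3,-2.5) → rotate → (3.78274,0.96997) → ×s → (3.42102,0.87722) → (3.42,0.88)
v6: (-2,2) → rotate → (-2.79214,-0.45160) → ×s → (-2.52514,-0.40842) → (-2.53,-0.41)

Cross-section at z=4.25: (-5.31,-1.18) (-0.02,-3.89) (1.88,-3.58) (3.63,-0.39) (3.42,0.88) (-2.53,-0.41)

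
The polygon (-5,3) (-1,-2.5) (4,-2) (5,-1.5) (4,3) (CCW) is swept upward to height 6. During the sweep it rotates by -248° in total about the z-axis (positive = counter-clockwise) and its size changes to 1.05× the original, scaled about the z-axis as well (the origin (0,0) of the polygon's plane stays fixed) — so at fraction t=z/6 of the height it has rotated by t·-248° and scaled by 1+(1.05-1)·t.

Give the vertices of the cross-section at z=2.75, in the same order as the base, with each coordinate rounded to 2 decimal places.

Cross-section at z=2.75: (4.86,3.45) (-1.93,1.96) (-3.52,-2.93) (-3.46,-4.07) (1.17,-4.98)

t = z/height = 2.75/6 = 0.458333
s = 1 + (scale-1)·z/height = 1 + (1.05-1)·2.75/6 = 1.022917
θ = twist·z/height = -248°·2.75/6 = -113.6667° = -1.983858 rad
cos θ = -0.401415, sin θ = -0.915896 (intermediates below are computed at full precision and shown rounded to 5 d.p.)
v1: (-5,3) → rotate → (4.75476,3.37524) → ×s → (4.86373,3.45259) → (4.86,3.45)
v2: (-1,-2.5) → rotate → (-1.88833,1.91943) → ×s → (-1.93160,1.96342) → (-1.93,1.96)
v3: (4,-2) → rotate → (-3.43745,-2.86076) → ×s → (-3.51623,-2.92631) → (-3.52,-2.93)
v4: (5,-1.5) → rotate → (-3.38092,-3.97736) → ×s → (-3.45840,-4.06851) → (-3.46,-4.07)
v5: (4,3) → rotate → (1.14203,-4.86783) → ×s → (1.16820,-4.97938) → (1.17,-4.98)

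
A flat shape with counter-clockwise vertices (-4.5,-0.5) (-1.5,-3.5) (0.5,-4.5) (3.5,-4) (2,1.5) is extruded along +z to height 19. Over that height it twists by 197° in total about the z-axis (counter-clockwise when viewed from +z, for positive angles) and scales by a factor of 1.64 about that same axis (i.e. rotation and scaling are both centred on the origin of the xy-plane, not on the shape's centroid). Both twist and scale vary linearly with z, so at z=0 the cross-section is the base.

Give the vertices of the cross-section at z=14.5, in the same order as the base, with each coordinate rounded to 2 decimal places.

Cross-section at z=14.5: (6.19,-2.67) (4.52,3.42) (2.67,6.19) (-1.58,7.75) (-3.69,-0.47)

t = z/height = 14.5/19 = 0.763158
s = 1 + (scale-1)·z/height = 1 + (1.64-1)·14.5/19 = 1.488421
θ = twist·z/height = 197°·14.5/19 = 150.3421° = 2.623965 rad
cos θ = -0.868995, sin θ = 0.494820 (intermediates below are computed at full precision and shown rounded to 5 d.p.)
v1: (-4.5,-0.5) → rotate → (4.15789,-1.79219) → ×s → (6.18869,-2.66754) → (6.19,-2.67)
v2: (-1.5,-3.5) → rotate → (3.03536,2.29925) → ×s → (4.51790,3.42226) → (4.52,3.42)
v3: (0.5,-4.5) → rotate → (1.79219,4.15789) → ×s → (2.66754,6.18869) → (2.67,6.19)
v4: (3.5,-4) → rotate → (-1.06220,5.20785) → ×s → (-1.58101,7.75148) → (-1.58,7.75)
v5: (2,1.5) → rotate → (-2.48022,-0.31385) → ×s → (-3.69161,-0.46714) → (-3.69,-0.47)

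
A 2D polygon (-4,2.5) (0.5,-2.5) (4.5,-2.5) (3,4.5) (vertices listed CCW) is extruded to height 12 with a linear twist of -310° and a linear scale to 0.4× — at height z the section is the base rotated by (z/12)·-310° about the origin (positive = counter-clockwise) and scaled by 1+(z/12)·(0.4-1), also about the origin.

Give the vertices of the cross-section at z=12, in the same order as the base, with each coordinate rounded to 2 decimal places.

Cross-section at z=12: (-1.79,-0.58) (0.89,-0.49) (1.92,0.74) (-0.61,2.08)

t = z/height = 12/12 = 1
s = 1 + (scale-1)·z/height = 1 + (0.4-1)·12/12 = 0.400000
θ = twist·z/height = -310°·12/12 = -310.0000° = -5.410521 rad
cos θ = 0.642788, sin θ = 0.766044 (intermediates below are computed at full precision and shown rounded to 5 d.p.)
v1: (-4,2.5) → rotate → (-4.48626,-1.45721) → ×s → (-1.79450,-0.58288) → (-1.79,-0.58)
v2: (0.5,-2.5) → rotate → (2.23650,-1.22395) → ×s → (0.89460,-0.48958) → (0.89,-0.49)
v3: (4.5,-2.5) → rotate → (4.80766,1.84023) → ×s → (1.92306,0.73609) → (1.92,0.74)
v4: (3,4.5) → rotate → (-1.51884,5.19068) → ×s → (-0.60753,2.07627) → (-0.61,2.08)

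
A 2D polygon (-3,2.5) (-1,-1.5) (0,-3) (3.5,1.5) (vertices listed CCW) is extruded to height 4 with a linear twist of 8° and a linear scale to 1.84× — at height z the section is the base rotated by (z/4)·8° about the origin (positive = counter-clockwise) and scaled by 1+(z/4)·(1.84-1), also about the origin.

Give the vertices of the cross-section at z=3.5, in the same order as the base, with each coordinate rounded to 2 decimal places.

Cross-section at z=3.5: (-5.69,3.67) (-1.40,-2.79) (0.63,-5.17) (5.71,3.32)

t = z/height = 3.5/4 = 0.875
s = 1 + (scale-1)·z/height = 1 + (1.84-1)·3.5/4 = 1.735000
θ = twist·z/height = 8°·3.5/4 = 7.0000° = 0.122173 rad
cos θ = 0.992546, sin θ = 0.121869 (intermediates below are computed at full precision and shown rounded to 5 d.p.)
v1: (-3,2.5) → rotate → (-3.28231,2.11576) → ×s → (-5.69481,3.67084) → (-5.69,3.67)
v2: (-1,-1.5) → rotate → (-0.80974,-1.61069) → ×s → (-1.40490,-2.79454) → (-1.40,-2.79)
v3: (0,-3) → rotate → (0.36561,-2.97764) → ×s → (0.63433,-5.16620) → (0.63,-5.17)
v4: (3.5,1.5) → rotate → (3.29111,1.91536) → ×s → (5.71007,3.32315) → (5.71,3.32)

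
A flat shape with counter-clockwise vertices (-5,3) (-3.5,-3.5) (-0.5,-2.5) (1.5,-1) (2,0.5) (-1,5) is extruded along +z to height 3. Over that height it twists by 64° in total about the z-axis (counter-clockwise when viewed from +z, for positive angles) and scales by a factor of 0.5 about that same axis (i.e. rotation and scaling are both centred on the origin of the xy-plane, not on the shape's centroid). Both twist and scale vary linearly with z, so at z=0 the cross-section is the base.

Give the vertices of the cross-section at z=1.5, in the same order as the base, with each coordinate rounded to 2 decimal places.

t = z/height = 1.5/3 = 0.5
s = 1 + (scale-1)·z/height = 1 + (0.5-1)·1.5/3 = 0.750000
θ = twist·z/height = 64°·1.5/3 = 32.0000° = 0.558505 rad
cos θ = 0.848048, sin θ = 0.529919 (intermediates below are computed at full precision and shown rounded to 5 d.p.)
v1: (-5,3) → rotate → (-5.83000,-0.10545) → ×s → (-4.37250,-0.07909) → (-4.37,-0.08)
v2: (-3.5,-3.5) → rotate → (-1.11345,-4.82289) → ×s → (-0.83509,-3.61716) → (-0.84,-3.62)
v3: (-0.5,-2.5) → rotate → (0.90077,-2.38508) → ×s → (0.67558,-1.78881) → (0.68,-1.79)
v4: (1.5,-1) → rotate → (1.80199,-0.05317) → ×s → (1.35149,-0.03988) → (1.35,-0.04)
v5: (2,0.5) → rotate → (1.43114,1.48386) → ×s → (1.07335,1.11290) → (1.07,1.11)
v6: (-1,5) → rotate → (-3.49764,3.71032) → ×s → (-2.62323,2.78274) → (-2.62,2.78)

Cross-section at z=1.5: (-4.37,-0.08) (-0.84,-3.62) (0.68,-1.79) (1.35,-0.04) (1.07,1.11) (-2.62,2.78)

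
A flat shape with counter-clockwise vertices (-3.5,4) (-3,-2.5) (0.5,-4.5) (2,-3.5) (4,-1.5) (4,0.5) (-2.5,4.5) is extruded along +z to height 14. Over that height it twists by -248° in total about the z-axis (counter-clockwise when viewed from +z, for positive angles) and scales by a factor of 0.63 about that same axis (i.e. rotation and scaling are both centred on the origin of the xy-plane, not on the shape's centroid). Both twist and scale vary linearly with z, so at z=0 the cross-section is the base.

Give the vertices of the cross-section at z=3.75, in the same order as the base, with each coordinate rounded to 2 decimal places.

t = z/height = 3.75/14 = 0.267857
s = 1 + (scale-1)·z/height = 1 + (0.63-1)·3.75/14 = 0.900893
θ = twist·z/height = -248°·3.75/14 = -66.4286° = -1.159397 rad
cos θ = 0.399892, sin θ = -0.916562 (intermediates below are computed at full precision and shown rounded to 5 d.p.)
v1: (-3.5,4) → rotate → (2.26663,4.80754) → ×s → (2.04199,4.33107) → (2.04,4.33)
v2: (-3,-2.5) → rotate → (-3.49108,1.74996) → ×s → (-3.14509,1.57652) → (-3.15,1.58)
v3: (0.5,-4.5) → rotate → (-3.92458,-2.25780) → ×s → (-3.53563,-2.03403) → (-3.54,-2.03)
v4: (2,-3.5) → rotate → (-2.40818,-3.23275) → ×s → (-2.16952,-2.91236) → (-2.17,-2.91)
v5: (4,-1.5) → rotate → (0.22472,-4.26609) → ×s → (0.20245,-3.84329) → (0.20,-3.84)
v6: (4,0.5) → rotate → (2.05785,-3.46630) → ×s → (1.85390,-3.12277) → (1.85,-3.12)
v7: (-2.5,4.5) → rotate → (3.12480,4.09092) → ×s → (2.81511,3.68548) → (2.82,3.69)

Cross-section at z=3.75: (2.04,4.33) (-3.15,1.58) (-3.54,-2.03) (-2.17,-2.91) (0.20,-3.84) (1.85,-3.12) (2.82,3.69)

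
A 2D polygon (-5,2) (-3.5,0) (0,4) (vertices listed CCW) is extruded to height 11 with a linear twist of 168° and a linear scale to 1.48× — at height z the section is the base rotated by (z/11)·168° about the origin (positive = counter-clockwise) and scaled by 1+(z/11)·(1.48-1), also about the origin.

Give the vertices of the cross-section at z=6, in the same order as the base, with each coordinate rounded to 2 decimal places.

t = z/height = 6/11 = 0.545455
s = 1 + (scale-1)·z/height = 1 + (1.48-1)·6/11 = 1.261818
θ = twist·z/height = 168°·6/11 = 91.6364° = 1.599356 rad
cos θ = -0.028556, sin θ = 0.999592 (intermediates below are computed at full precision and shown rounded to 5 d.p.)
v1: (-5,2) → rotate → (-1.85640,-5.05507) → ×s → (-2.34244,-6.37858) → (-2.34,-6.38)
v2: (-3.5,0) → rotate → (0.09995,-3.49857) → ×s → (0.12611,-4.41456) → (0.13,-4.41)
v3: (0,4) → rotate → (-3.99837,-0.11422) → ×s → (-5.04521,-0.14413) → (-5.05,-0.14)

Cross-section at z=6: (-2.34,-6.38) (0.13,-4.41) (-5.05,-0.14)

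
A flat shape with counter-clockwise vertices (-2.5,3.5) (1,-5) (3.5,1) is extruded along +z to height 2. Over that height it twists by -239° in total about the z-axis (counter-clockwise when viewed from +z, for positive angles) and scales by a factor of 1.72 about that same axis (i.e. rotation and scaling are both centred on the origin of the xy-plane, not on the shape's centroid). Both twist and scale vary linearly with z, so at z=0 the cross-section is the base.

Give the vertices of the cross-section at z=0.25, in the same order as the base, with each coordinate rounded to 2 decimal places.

t = z/height = 0.25/2 = 0.125
s = 1 + (scale-1)·z/height = 1 + (1.72-1)·0.25/2 = 1.090000
θ = twist·z/height = -239°·0.25/2 = -29.8750° = -0.521417 rad
cos θ = 0.867114, sin θ = -0.498109 (intermediates below are computed at full precision and shown rounded to 5 d.p.)
v1: (-2.5,3.5) → rotate → (-0.42440,4.28017) → ×s → (-0.46260,4.66539) → (-0.46,4.67)
v2: (1,-5) → rotate → (-1.62343,-4.83368) → ×s → (-1.76954,-5.26871) → (-1.77,-5.27)
v3: (3.5,1) → rotate → (3.53301,-0.87627) → ×s → (3.85098,-0.95513) → (3.85,-0.96)

Cross-section at z=0.25: (-0.46,4.67) (-1.77,-5.27) (3.85,-0.96)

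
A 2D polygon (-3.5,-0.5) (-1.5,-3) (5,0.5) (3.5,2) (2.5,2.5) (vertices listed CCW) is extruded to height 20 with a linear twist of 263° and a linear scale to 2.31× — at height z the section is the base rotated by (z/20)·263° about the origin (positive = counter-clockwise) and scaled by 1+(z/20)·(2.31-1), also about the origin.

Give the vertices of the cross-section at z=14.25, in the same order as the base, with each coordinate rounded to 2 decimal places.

t = z/height = 14.25/20 = 0.7125
s = 1 + (scale-1)·z/height = 1 + (2.31-1)·14.25/20 = 1.933375
θ = twist·z/height = 263°·14.25/20 = 187.3875° = 3.270529 rad
cos θ = -0.991699, sin θ = -0.128579 (intermediates below are computed at full precision and shown rounded to 5 d.p.)
v1: (-3.5,-0.5) → rotate → (3.40666,0.94588) → ×s → (6.58635,1.82873) → (6.59,1.83)
v2: (-1.5,-3) → rotate → (1.10181,3.16797) → ×s → (2.13021,6.12487) → (2.13,6.12)
v3: (5,0.5) → rotate → (-4.89421,-1.13875) → ×s → (-9.46234,-2.20162) → (-9.46,-2.20)
v4: (3.5,2) → rotate → (-3.21379,-2.43343) → ×s → (-6.21346,-4.70472) → (-6.21,-4.70)
v5: (2.5,2.5) → rotate → (-2.15780,-2.80070) → ×s → (-4.17184,-5.41480) → (-4.17,-5.41)

Cross-section at z=14.25: (6.59,1.83) (2.13,6.12) (-9.46,-2.20) (-6.21,-4.70) (-4.17,-5.41)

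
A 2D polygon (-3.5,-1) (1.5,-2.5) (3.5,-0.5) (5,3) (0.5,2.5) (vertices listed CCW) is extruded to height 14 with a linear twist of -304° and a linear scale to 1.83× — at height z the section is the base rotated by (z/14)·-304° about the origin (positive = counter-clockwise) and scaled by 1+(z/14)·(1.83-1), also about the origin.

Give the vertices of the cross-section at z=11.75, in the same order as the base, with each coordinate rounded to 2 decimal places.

t = z/height = 11.75/14 = 0.839286
s = 1 + (scale-1)·z/height = 1 + (1.83-1)·11.75/14 = 1.696607
θ = twist·z/height = -304°·11.75/14 = -255.1429° = -4.453083 rad
cos θ = -0.256410, sin θ = 0.966568 (intermediates below are computed at full precision and shown rounded to 5 d.p.)
v1: (-3.5,-1) → rotate → (1.86400,-3.12658) → ×s → (3.16248,-5.30458) → (3.16,-5.30)
v2: (1.5,-2.5) → rotate → (2.03181,2.09088) → ×s → (3.44718,3.54740) → (3.45,3.55)
v3: (3.5,-0.5) → rotate → (-0.41415,3.51119) → ×s → (-0.70265,5.95712) → (-0.70,5.96)
v4: (5,3) → rotate → (-4.18175,4.06361) → ×s → (-7.09479,6.89435) → (-7.09,6.89)
v5: (0.5,2.5) → rotate → (-2.54463,-0.15774) → ×s → (-4.31723,-0.26762) → (-4.32,-0.27)

Cross-section at z=11.75: (3.16,-5.30) (3.45,3.55) (-0.70,5.96) (-7.09,6.89) (-4.32,-0.27)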